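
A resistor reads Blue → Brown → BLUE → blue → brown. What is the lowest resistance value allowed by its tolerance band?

609840000 Ω

Blue → 6 (first significant figure)
Brown → 1 (second significant figure)
Blue → 6 (third significant figure)
Blue → ×10^6 multiplier
Brown → ±1% tolerance
616 × 1000000 = 616000000 Ω
Lowest = 616000000 × (1 − 1/100) = 609840000 Ω.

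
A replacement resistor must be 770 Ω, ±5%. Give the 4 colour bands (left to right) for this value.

770 Ω = 77 × 10^1.
7 → violet
7 → violet
Multiplier 10^1 → brown.
±5% tolerance → gold.

violet, violet, brown, gold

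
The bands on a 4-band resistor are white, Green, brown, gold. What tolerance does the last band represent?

The last band, gold, is the tolerance band.
Gold corresponds to ±5%.

±5%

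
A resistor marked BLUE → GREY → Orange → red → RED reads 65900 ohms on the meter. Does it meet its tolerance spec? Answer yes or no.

no

Blue → 6 (first significant figure)
Grey → 8 (second significant figure)
Orange → 3 (third significant figure)
Red → ×10^2 multiplier
Red → ±2% tolerance
683 × 100 = 68300 Ω
Allowed range: 66934 Ω to 69666 Ω.
65900 ohms lies outside that range.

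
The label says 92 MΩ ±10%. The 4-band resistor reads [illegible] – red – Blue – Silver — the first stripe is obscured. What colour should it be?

white

92000000 Ω = 92 × 10^6.
The first band gives digit 9 of the significand, and 9 is white.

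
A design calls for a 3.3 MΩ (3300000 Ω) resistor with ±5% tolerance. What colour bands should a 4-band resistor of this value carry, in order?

orange, orange, green, gold

3300000 Ω = 33 × 10^5.
3 → orange
3 → orange
Multiplier 10^5 → green.
±5% tolerance → gold.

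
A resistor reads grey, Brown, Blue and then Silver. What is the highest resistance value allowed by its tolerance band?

Grey → 8 (first significant figure)
Brown → 1 (second significant figure)
Blue → ×10^6 multiplier
Silver → ±10% tolerance
81 × 1000000 = 81000000 Ω
Highest = 81000000 × (1 + 10/100) = 89100000 Ω.

89100000 Ω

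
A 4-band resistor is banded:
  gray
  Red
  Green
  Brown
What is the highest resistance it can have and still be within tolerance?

Grey → 8 (first significant figure)
Red → 2 (second significant figure)
Green → ×10^5 multiplier
Brown → ±1% tolerance
82 × 100000 = 8200000 Ω
Highest = 8200000 × (1 + 1/100) = 8282000 Ω.

8282000 Ω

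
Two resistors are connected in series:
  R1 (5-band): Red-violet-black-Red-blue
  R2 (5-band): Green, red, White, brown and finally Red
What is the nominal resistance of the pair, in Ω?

R1: red, violet, black → 270; red ×10^2 → 27000 Ω.
R2: green, red, white → 529; brown ×10 → 5290 Ω.
Series: 27000 + 5290 = 32290 Ω.

32290 Ω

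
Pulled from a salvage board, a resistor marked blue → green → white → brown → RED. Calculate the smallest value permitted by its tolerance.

6458.2 Ω

Blue → 6 (first significant figure)
Green → 5 (second significant figure)
White → 9 (third significant figure)
Brown → ×10 multiplier
Red → ±2% tolerance
659 × 10 = 6590 Ω
Smallest = 6590 × (1 − 2/100) = 6458.2 Ω.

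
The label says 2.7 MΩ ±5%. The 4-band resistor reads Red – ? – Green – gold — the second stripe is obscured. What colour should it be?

violet

2700000 Ω = 27 × 10^5.
The second band gives digit 7 of the significand, and 7 is violet.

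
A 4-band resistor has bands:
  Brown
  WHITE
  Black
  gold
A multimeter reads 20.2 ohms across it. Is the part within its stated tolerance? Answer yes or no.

no

Brown → 1 (first significant figure)
White → 9 (second significant figure)
Black → ×1 multiplier
Gold → ±5% tolerance
19 × 1 = 19 Ω
Allowed range: 18.05 Ω to 19.95 Ω.
20.2 ohms lies outside that range.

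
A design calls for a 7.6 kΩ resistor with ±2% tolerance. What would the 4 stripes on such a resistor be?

violet, blue, red, red

7600 Ω = 76 × 10^2.
7 → violet
6 → blue
Multiplier 10^2 → red.
±2% tolerance → red.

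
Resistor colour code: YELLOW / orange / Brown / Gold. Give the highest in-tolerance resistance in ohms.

Yellow → 4 (first significant figure)
Orange → 3 (second significant figure)
Brown → ×10 multiplier
Gold → ±5% tolerance
43 × 10 = 430 Ω
Highest = 430 × (1 + 5/100) = 451.5 Ω.

451.5 Ω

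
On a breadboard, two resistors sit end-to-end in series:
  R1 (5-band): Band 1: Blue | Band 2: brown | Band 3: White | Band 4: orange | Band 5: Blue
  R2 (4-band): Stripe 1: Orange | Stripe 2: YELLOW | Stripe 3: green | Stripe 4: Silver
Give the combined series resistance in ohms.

4019000 Ω

R1: blue, brown, white → 619; orange ×10^3 → 619000 Ω.
R2: orange, yellow → 34; green ×10^5 → 3400000 Ω.
Series: 619000 + 3400000 = 4019000 Ω.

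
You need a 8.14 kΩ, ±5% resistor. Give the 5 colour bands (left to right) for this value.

grey, brown, yellow, brown, gold

8140 Ω = 814 × 10^1.
8 → grey
1 → brown
4 → yellow
Multiplier 10^1 → brown.
±5% tolerance → gold.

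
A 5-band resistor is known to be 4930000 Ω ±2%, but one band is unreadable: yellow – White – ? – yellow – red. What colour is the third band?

4930000 Ω = 493 × 10^4.
The third band gives digit 3 of the significand, and 3 is orange.

orange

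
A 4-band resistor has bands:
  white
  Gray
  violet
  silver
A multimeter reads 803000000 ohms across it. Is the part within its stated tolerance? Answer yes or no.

no

White → 9 (first significant figure)
Grey → 8 (second significant figure)
Violet → ×10^7 multiplier
Silver → ±10% tolerance
98 × 10000000 = 980000000 Ω
Allowed range: 882000000 Ω to 1078000000 Ω.
803000000 ohms lies outside that range.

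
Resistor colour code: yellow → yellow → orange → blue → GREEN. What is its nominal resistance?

443000000 Ω

Yellow → 4 (first significant figure)
Yellow → 4 (second significant figure)
Orange → 3 (third significant figure)
Blue → ×10^6 multiplier
443 × 1000000 = 443000000 Ω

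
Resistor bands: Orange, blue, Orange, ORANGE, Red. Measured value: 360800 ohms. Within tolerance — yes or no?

yes

Orange → 3 (first significant figure)
Blue → 6 (second significant figure)
Orange → 3 (third significant figure)
Orange → ×10^3 multiplier
Red → ±2% tolerance
363 × 1000 = 363000 Ω
Allowed range: 355740 Ω to 370260 Ω.
360800 ohms lies inside that range.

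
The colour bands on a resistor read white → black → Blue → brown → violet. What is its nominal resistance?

White → 9 (first significant figure)
Black → 0 (second significant figure)
Blue → 6 (third significant figure)
Brown → ×10 multiplier
906 × 10 = 9060 Ω

9060 Ω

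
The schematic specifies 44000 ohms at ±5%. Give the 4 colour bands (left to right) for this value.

44000 Ω = 44 × 10^3.
4 → yellow
4 → yellow
Multiplier 10^3 → orange.
±5% tolerance → gold.

yellow, yellow, orange, gold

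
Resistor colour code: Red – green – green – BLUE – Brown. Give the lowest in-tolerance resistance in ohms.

252450000 Ω

Red → 2 (first significant figure)
Green → 5 (second significant figure)
Green → 5 (third significant figure)
Blue → ×10^6 multiplier
Brown → ±1% tolerance
255 × 1000000 = 255000000 Ω
Lowest = 255000000 × (1 − 1/100) = 252450000 Ω.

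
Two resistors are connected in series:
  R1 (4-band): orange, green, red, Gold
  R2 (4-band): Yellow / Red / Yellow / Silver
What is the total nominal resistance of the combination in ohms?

423500 Ω

R1: orange, green → 35; red ×10^2 → 3500 Ω.
R2: yellow, red → 42; yellow ×10^4 → 420000 Ω.
Series: 3500 + 420000 = 423500 Ω.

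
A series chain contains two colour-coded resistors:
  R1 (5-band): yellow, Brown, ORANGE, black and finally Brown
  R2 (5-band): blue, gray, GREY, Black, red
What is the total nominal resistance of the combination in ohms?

R1: yellow, brown, orange → 413; black ×1 → 413 Ω.
R2: blue, grey, grey → 688; black ×1 → 688 Ω.
Series: 413 + 688 = 1101 Ω.

1101 Ω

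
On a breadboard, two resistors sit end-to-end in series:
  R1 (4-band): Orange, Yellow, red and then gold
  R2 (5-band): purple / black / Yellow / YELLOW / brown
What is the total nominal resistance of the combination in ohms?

7043400 Ω

R1: orange, yellow → 34; red ×10^2 → 3400 Ω.
R2: violet, black, yellow → 704; yellow ×10^4 → 7040000 Ω.
Series: 3400 + 7040000 = 7043400 Ω.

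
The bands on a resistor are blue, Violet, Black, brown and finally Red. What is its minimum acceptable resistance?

Blue → 6 (first significant figure)
Violet → 7 (second significant figure)
Black → 0 (third significant figure)
Brown → ×10 multiplier
Red → ±2% tolerance
670 × 10 = 6700 Ω
Minimum = 6700 × (1 − 2/100) = 6566 Ω.

6566 Ω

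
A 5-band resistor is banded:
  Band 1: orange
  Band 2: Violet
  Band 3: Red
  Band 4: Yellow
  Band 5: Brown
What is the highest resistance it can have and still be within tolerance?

Orange → 3 (first significant figure)
Violet → 7 (second significant figure)
Red → 2 (third significant figure)
Yellow → ×10^4 multiplier
Brown → ±1% tolerance
372 × 10000 = 3720000 Ω
Highest = 3720000 × (1 + 1/100) = 3757200 Ω.

3757200 Ω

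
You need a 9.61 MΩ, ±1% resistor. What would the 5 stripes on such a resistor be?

9610000 Ω = 961 × 10^4.
9 → white
6 → blue
1 → brown
Multiplier 10^4 → yellow.
±1% tolerance → brown.

white, blue, brown, yellow, brown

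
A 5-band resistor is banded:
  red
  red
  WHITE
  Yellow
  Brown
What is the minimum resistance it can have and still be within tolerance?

Red → 2 (first significant figure)
Red → 2 (second significant figure)
White → 9 (third significant figure)
Yellow → ×10^4 multiplier
Brown → ±1% tolerance
229 × 10000 = 2290000 Ω
Minimum = 2290000 × (1 − 1/100) = 2267100 Ω.

2267100 Ω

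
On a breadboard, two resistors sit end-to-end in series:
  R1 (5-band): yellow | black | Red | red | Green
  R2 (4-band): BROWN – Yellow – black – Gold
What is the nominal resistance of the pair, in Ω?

40214 Ω

R1: yellow, black, red → 402; red ×10^2 → 40200 Ω.
R2: brown, yellow → 14; black ×1 → 14 Ω.
Series: 40200 + 14 = 40214 Ω.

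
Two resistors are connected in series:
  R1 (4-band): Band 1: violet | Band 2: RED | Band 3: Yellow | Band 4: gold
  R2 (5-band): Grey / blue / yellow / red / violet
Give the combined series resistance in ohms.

806400 Ω

R1: violet, red → 72; yellow ×10^4 → 720000 Ω.
R2: grey, blue, yellow → 864; red ×10^2 → 86400 Ω.
Series: 720000 + 86400 = 806400 Ω.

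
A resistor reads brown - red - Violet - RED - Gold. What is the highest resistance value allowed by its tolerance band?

13335 Ω

Brown → 1 (first significant figure)
Red → 2 (second significant figure)
Violet → 7 (third significant figure)
Red → ×10^2 multiplier
Gold → ±5% tolerance
127 × 100 = 12700 Ω
Highest = 12700 × (1 + 5/100) = 13335 Ω.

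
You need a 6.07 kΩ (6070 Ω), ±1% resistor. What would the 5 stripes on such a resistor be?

blue, black, violet, brown, brown

6070 Ω = 607 × 10^1.
6 → blue
0 → black
7 → violet
Multiplier 10^1 → brown.
±1% tolerance → brown.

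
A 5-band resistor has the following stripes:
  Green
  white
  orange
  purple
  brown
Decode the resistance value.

Green → 5 (first significant figure)
White → 9 (second significant figure)
Orange → 3 (third significant figure)
Violet → ×10^7 multiplier
593 × 10000000 = 5930000000 Ω

5930000000 Ω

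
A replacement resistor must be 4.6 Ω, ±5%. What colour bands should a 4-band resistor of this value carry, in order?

4.6 Ω = 46 × 10^-1.
4 → yellow
6 → blue
Multiplier 10^-1 → gold.
±5% tolerance → gold.

yellow, blue, gold, gold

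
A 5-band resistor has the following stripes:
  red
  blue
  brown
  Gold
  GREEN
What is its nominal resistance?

Red → 2 (first significant figure)
Blue → 6 (second significant figure)
Brown → 1 (third significant figure)
Gold → ×0.1 multiplier
261 × 0.1 = 26.1 Ω

26.1 Ω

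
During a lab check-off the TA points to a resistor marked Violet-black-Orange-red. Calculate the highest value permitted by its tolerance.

71400 Ω

Violet → 7 (first significant figure)
Black → 0 (second significant figure)
Orange → ×10^3 multiplier
Red → ±2% tolerance
70 × 1000 = 70000 Ω
Highest = 70000 × (1 + 2/100) = 71400 Ω.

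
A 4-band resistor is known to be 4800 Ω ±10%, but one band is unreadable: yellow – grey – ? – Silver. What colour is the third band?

4800 Ω = 48 × 10^2.
The third band is the multiplier, 10^2, which is red.

red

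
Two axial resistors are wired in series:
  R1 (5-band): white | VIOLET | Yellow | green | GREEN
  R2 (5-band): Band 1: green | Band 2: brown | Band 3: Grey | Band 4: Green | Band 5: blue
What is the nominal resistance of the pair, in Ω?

149200000 Ω

R1: white, violet, yellow → 974; green ×10^5 → 97400000 Ω.
R2: green, brown, grey → 518; green ×10^5 → 51800000 Ω.
Series: 97400000 + 51800000 = 149200000 Ω.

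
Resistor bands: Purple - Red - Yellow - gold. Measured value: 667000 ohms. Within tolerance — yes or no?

Violet → 7 (first significant figure)
Red → 2 (second significant figure)
Yellow → ×10^4 multiplier
Gold → ±5% tolerance
72 × 10000 = 720000 Ω
Allowed range: 684000 Ω to 756000 Ω.
667000 ohms lies outside that range.

no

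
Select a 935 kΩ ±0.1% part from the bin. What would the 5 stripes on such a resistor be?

935000 Ω = 935 × 10^3.
9 → white
3 → orange
5 → green
Multiplier 10^3 → orange.
±0.1% tolerance → violet.

white, orange, green, orange, violet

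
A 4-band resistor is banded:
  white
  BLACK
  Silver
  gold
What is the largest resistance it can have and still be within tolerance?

White → 9 (first significant figure)
Black → 0 (second significant figure)
Silver → ×0.01 multiplier
Gold → ±5% tolerance
90 × 0.01 = 0.9 Ω
Largest = 0.9 × (1 + 5/100) = 0.945 Ω.

0.945 Ω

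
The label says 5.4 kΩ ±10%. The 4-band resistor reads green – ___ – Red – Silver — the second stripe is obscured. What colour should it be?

5400 Ω = 54 × 10^2.
The second band gives digit 4 of the significand, and 4 is yellow.

yellow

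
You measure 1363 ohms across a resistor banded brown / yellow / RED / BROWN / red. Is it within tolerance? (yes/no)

no

Brown → 1 (first significant figure)
Yellow → 4 (second significant figure)
Red → 2 (third significant figure)
Brown → ×10 multiplier
Red → ±2% tolerance
142 × 10 = 1420 Ω
Allowed range: 1391.6 Ω to 1448.4 Ω.
1363 ohms lies outside that range.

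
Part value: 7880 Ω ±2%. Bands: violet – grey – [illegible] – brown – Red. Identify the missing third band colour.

7880 Ω = 788 × 10^1.
The third band gives digit 8 of the significand, and 8 is grey.

grey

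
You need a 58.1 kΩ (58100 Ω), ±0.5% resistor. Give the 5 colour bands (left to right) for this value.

58100 Ω = 581 × 10^2.
5 → green
8 → grey
1 → brown
Multiplier 10^2 → red.
±0.5% tolerance → green.

green, grey, brown, red, green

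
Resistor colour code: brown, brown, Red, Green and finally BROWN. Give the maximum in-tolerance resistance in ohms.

11312000 Ω

Brown → 1 (first significant figure)
Brown → 1 (second significant figure)
Red → 2 (third significant figure)
Green → ×10^5 multiplier
Brown → ±1% tolerance
112 × 100000 = 11200000 Ω
Maximum = 11200000 × (1 + 1/100) = 11312000 Ω.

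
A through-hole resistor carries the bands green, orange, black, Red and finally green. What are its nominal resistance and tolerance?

53000 Ω ±0.5%

Green → 5 (first significant figure)
Orange → 3 (second significant figure)
Black → 0 (third significant figure)
Red → ×10^2 multiplier
Green → ±0.5% tolerance
530 × 100 = 53000 Ω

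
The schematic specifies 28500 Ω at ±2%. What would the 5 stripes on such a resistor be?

28500 Ω = 285 × 10^2.
2 → red
8 → grey
5 → green
Multiplier 10^2 → red.
±2% tolerance → red.

red, grey, green, red, red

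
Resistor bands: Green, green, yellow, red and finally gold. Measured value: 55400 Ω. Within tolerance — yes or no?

yes

Green → 5 (first significant figure)
Green → 5 (second significant figure)
Yellow → 4 (third significant figure)
Red → ×10^2 multiplier
Gold → ±5% tolerance
554 × 100 = 55400 Ω
Allowed range: 52630 Ω to 58170 Ω.
55400 Ω lies inside that range.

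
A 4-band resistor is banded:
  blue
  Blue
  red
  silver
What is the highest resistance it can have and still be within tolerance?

Blue → 6 (first significant figure)
Blue → 6 (second significant figure)
Red → ×10^2 multiplier
Silver → ±10% tolerance
66 × 100 = 6600 Ω
Highest = 6600 × (1 + 10/100) = 7260 Ω.

7260 Ω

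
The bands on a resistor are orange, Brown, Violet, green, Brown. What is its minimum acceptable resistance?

31383000 Ω

Orange → 3 (first significant figure)
Brown → 1 (second significant figure)
Violet → 7 (third significant figure)
Green → ×10^5 multiplier
Brown → ±1% tolerance
317 × 100000 = 31700000 Ω
Minimum = 31700000 × (1 − 1/100) = 31383000 Ω.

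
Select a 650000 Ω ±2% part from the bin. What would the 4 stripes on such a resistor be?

650000 Ω = 65 × 10^4.
6 → blue
5 → green
Multiplier 10^4 → yellow.
±2% tolerance → red.

blue, green, yellow, red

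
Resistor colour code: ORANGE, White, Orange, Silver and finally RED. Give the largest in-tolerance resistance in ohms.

4.0086 Ω

Orange → 3 (first significant figure)
White → 9 (second significant figure)
Orange → 3 (third significant figure)
Silver → ×0.01 multiplier
Red → ±2% tolerance
393 × 0.01 = 3.93 Ω
Largest = 3.93 × (1 + 2/100) = 4.0086 Ω.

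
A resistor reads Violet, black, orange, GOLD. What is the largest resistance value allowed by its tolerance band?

73500 Ω

Violet → 7 (first significant figure)
Black → 0 (second significant figure)
Orange → ×10^3 multiplier
Gold → ±5% tolerance
70 × 1000 = 70000 Ω
Largest = 70000 × (1 + 5/100) = 73500 Ω.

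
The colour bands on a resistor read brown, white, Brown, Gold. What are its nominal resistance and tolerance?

190 Ω ±5%

Brown → 1 (first significant figure)
White → 9 (second significant figure)
Brown → ×10 multiplier
Gold → ±5% tolerance
19 × 10 = 190 Ω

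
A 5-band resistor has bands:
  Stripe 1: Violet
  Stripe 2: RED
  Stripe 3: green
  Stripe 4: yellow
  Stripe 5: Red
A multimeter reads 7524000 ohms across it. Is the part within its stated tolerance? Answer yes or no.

Violet → 7 (first significant figure)
Red → 2 (second significant figure)
Green → 5 (third significant figure)
Yellow → ×10^4 multiplier
Red → ±2% tolerance
725 × 10000 = 7250000 Ω
Allowed range: 7105000 Ω to 7395000 Ω.
7524000 ohms lies outside that range.

no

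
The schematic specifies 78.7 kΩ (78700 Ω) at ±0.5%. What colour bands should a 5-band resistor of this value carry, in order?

violet, grey, violet, red, green

78700 Ω = 787 × 10^2.
7 → violet
8 → grey
7 → violet
Multiplier 10^2 → red.
±0.5% tolerance → green.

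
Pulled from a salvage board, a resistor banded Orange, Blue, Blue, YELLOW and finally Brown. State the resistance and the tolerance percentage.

Orange → 3 (first significant figure)
Blue → 6 (second significant figure)
Blue → 6 (third significant figure)
Yellow → ×10^4 multiplier
Brown → ±1% tolerance
366 × 10000 = 3660000 Ω

3660000 Ω ±1%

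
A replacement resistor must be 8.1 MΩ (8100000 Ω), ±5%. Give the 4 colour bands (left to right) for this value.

8100000 Ω = 81 × 10^5.
8 → grey
1 → brown
Multiplier 10^5 → green.
±5% tolerance → gold.

grey, brown, green, gold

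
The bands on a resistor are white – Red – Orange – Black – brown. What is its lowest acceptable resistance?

913.77 Ω

White → 9 (first significant figure)
Red → 2 (second significant figure)
Orange → 3 (third significant figure)
Black → ×1 multiplier
Brown → ±1% tolerance
923 × 1 = 923 Ω
Lowest = 923 × (1 − 1/100) = 913.77 Ω.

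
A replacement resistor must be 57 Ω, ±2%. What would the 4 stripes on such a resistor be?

green, violet, black, red

57 Ω = 57 × 10^0.
5 → green
7 → violet
Multiplier 10^0 → black.
±2% tolerance → red.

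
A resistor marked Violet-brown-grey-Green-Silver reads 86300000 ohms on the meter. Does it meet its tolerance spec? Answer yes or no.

no

Violet → 7 (first significant figure)
Brown → 1 (second significant figure)
Grey → 8 (third significant figure)
Green → ×10^5 multiplier
Silver → ±10% tolerance
718 × 100000 = 71800000 Ω
Allowed range: 64620000 Ω to 78980000 Ω.
86300000 ohms lies outside that range.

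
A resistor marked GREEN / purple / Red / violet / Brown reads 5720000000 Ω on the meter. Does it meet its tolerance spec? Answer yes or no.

Green → 5 (first significant figure)
Violet → 7 (second significant figure)
Red → 2 (third significant figure)
Violet → ×10^7 multiplier
Brown → ±1% tolerance
572 × 10000000 = 5720000000 Ω
Allowed range: 5662800000 Ω to 5777200000 Ω.
5720000000 Ω lies inside that range.

yes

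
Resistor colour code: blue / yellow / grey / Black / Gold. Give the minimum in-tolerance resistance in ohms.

615.6 Ω

Blue → 6 (first significant figure)
Yellow → 4 (second significant figure)
Grey → 8 (third significant figure)
Black → ×1 multiplier
Gold → ±5% tolerance
648 × 1 = 648 Ω
Minimum = 648 × (1 − 5/100) = 615.6 Ω.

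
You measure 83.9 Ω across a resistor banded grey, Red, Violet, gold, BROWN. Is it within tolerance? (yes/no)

Grey → 8 (first significant figure)
Red → 2 (second significant figure)
Violet → 7 (third significant figure)
Gold → ×0.1 multiplier
Brown → ±1% tolerance
827 × 0.1 = 82.7 Ω
Allowed range: 81.873 Ω to 83.527 Ω.
83.9 Ω lies outside that range.

no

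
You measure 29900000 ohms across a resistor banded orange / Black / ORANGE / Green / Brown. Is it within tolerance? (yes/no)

no

Orange → 3 (first significant figure)
Black → 0 (second significant figure)
Orange → 3 (third significant figure)
Green → ×10^5 multiplier
Brown → ±1% tolerance
303 × 100000 = 30300000 Ω
Allowed range: 29997000 Ω to 30603000 Ω.
29900000 ohms lies outside that range.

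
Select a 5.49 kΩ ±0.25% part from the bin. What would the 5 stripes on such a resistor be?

green, yellow, white, brown, blue

5490 Ω = 549 × 10^1.
5 → green
4 → yellow
9 → white
Multiplier 10^1 → brown.
±0.25% tolerance → blue.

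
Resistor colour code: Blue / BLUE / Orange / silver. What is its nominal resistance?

66000 Ω

Blue → 6 (first significant figure)
Blue → 6 (second significant figure)
Orange → ×10^3 multiplier
66 × 1000 = 66000 Ω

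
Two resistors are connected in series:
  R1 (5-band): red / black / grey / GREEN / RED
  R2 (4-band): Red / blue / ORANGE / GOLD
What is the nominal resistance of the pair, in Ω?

R1: red, black, grey → 208; green ×10^5 → 20800000 Ω.
R2: red, blue → 26; orange ×10^3 → 26000 Ω.
Series: 20800000 + 26000 = 20826000 Ω.

20826000 Ω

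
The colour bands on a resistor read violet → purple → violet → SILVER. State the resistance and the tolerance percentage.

770000000 Ω ±10%

Violet → 7 (first significant figure)
Violet → 7 (second significant figure)
Violet → ×10^7 multiplier
Silver → ±10% tolerance
77 × 10000000 = 770000000 Ω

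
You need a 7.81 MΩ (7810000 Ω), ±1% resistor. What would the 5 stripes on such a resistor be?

7810000 Ω = 781 × 10^4.
7 → violet
8 → grey
1 → brown
Multiplier 10^4 → yellow.
±1% tolerance → brown.

violet, grey, brown, yellow, brown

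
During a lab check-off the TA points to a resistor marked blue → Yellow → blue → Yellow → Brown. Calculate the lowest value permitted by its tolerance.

6395400 Ω

Blue → 6 (first significant figure)
Yellow → 4 (second significant figure)
Blue → 6 (third significant figure)
Yellow → ×10^4 multiplier
Brown → ±1% tolerance
646 × 10000 = 6460000 Ω
Lowest = 6460000 × (1 − 1/100) = 6395400 Ω.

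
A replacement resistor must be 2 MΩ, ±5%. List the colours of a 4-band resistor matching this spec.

2000000 Ω = 20 × 10^5.
2 → red
0 → black
Multiplier 10^5 → green.
±5% tolerance → gold.

red, black, green, gold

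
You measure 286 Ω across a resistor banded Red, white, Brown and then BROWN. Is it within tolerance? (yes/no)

no

Red → 2 (first significant figure)
White → 9 (second significant figure)
Brown → ×10 multiplier
Brown → ±1% tolerance
29 × 10 = 290 Ω
Allowed range: 287.1 Ω to 292.9 Ω.
286 Ω lies outside that range.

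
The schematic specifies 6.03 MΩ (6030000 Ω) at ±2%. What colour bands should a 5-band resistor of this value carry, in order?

6030000 Ω = 603 × 10^4.
6 → blue
0 → black
3 → orange
Multiplier 10^4 → yellow.
±2% tolerance → red.

blue, black, orange, yellow, red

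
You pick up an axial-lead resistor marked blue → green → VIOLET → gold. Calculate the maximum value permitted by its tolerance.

682500000 Ω

Blue → 6 (first significant figure)
Green → 5 (second significant figure)
Violet → ×10^7 multiplier
Gold → ±5% tolerance
65 × 10000000 = 650000000 Ω
Maximum = 650000000 × (1 + 5/100) = 682500000 Ω.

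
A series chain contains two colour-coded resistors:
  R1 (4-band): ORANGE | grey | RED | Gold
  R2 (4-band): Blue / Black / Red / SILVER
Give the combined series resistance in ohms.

9800 Ω

R1: orange, grey → 38; red ×10^2 → 3800 Ω.
R2: blue, black → 60; red ×10^2 → 6000 Ω.
Series: 3800 + 6000 = 9800 Ω.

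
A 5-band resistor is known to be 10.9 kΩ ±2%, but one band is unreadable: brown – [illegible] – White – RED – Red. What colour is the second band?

black

10900 Ω = 109 × 10^2.
The second band gives digit 0 of the significand, and 0 is black.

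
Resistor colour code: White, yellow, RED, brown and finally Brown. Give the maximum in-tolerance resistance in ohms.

9514.2 Ω

White → 9 (first significant figure)
Yellow → 4 (second significant figure)
Red → 2 (third significant figure)
Brown → ×10 multiplier
Brown → ±1% tolerance
942 × 10 = 9420 Ω
Maximum = 9420 × (1 + 1/100) = 9514.2 Ω.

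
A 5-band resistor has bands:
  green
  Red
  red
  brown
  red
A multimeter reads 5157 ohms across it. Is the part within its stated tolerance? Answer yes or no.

Green → 5 (first significant figure)
Red → 2 (second significant figure)
Red → 2 (third significant figure)
Brown → ×10 multiplier
Red → ±2% tolerance
522 × 10 = 5220 Ω
Allowed range: 5115.6 Ω to 5324.4 Ω.
5157 ohms lies inside that range.

yes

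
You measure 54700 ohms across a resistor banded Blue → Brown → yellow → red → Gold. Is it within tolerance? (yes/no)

no

Blue → 6 (first significant figure)
Brown → 1 (second significant figure)
Yellow → 4 (third significant figure)
Red → ×10^2 multiplier
Gold → ±5% tolerance
614 × 100 = 61400 Ω
Allowed range: 58330 Ω to 64470 Ω.
54700 ohms lies outside that range.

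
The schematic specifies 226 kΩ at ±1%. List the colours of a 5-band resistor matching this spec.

226000 Ω = 226 × 10^3.
2 → red
2 → red
6 → blue
Multiplier 10^3 → orange.
±1% tolerance → brown.

red, red, blue, orange, brown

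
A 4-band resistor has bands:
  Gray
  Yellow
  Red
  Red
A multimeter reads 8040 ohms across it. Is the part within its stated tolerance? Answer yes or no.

Grey → 8 (first significant figure)
Yellow → 4 (second significant figure)
Red → ×10^2 multiplier
Red → ±2% tolerance
84 × 100 = 8400 Ω
Allowed range: 8232 Ω to 8568 Ω.
8040 ohms lies outside that range.

no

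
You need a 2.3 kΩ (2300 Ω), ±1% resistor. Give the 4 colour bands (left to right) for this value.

2300 Ω = 23 × 10^2.
2 → red
3 → orange
Multiplier 10^2 → red.
±1% tolerance → brown.

red, orange, red, brown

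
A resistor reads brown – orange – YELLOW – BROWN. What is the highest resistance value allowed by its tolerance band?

Brown → 1 (first significant figure)
Orange → 3 (second significant figure)
Yellow → ×10^4 multiplier
Brown → ±1% tolerance
13 × 10000 = 130000 Ω
Highest = 130000 × (1 + 1/100) = 131300 Ω.

131300 Ω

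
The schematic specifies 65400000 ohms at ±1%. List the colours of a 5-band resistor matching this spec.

65400000 Ω = 654 × 10^5.
6 → blue
5 → green
4 → yellow
Multiplier 10^5 → green.
±1% tolerance → brown.

blue, green, yellow, green, brown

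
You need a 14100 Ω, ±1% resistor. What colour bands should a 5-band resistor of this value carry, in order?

14100 Ω = 141 × 10^2.
1 → brown
4 → yellow
1 → brown
Multiplier 10^2 → red.
±1% tolerance → brown.

brown, yellow, brown, red, brown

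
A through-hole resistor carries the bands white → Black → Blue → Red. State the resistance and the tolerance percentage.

90000000 Ω ±2%

White → 9 (first significant figure)
Black → 0 (second significant figure)
Blue → ×10^6 multiplier
Red → ±2% tolerance
90 × 1000000 = 90000000 Ω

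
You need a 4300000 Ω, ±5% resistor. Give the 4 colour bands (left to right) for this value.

yellow, orange, green, gold

4300000 Ω = 43 × 10^5.
4 → yellow
3 → orange
Multiplier 10^5 → green.
±5% tolerance → gold.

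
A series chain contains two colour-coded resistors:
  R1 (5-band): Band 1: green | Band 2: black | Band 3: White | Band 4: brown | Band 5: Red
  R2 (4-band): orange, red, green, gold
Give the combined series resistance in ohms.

R1: green, black, white → 509; brown ×10 → 5090 Ω.
R2: orange, red → 32; green ×10^5 → 3200000 Ω.
Series: 5090 + 3200000 = 3205090 Ω.

3205090 Ω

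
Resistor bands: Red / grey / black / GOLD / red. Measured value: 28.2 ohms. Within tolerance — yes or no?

Red → 2 (first significant figure)
Grey → 8 (second significant figure)
Black → 0 (third significant figure)
Gold → ×0.1 multiplier
Red → ±2% tolerance
280 × 0.1 = 28 Ω
Allowed range: 27.44 Ω to 28.56 Ω.
28.2 ohms lies inside that range.

yes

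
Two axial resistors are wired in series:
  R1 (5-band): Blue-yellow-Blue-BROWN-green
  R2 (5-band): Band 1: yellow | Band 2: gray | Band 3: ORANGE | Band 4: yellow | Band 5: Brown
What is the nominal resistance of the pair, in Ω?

4836460 Ω

R1: blue, yellow, blue → 646; brown ×10 → 6460 Ω.
R2: yellow, grey, orange → 483; yellow ×10^4 → 4830000 Ω.
Series: 6460 + 4830000 = 4836460 Ω.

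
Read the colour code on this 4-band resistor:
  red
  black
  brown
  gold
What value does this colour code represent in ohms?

200 Ω

Red → 2 (first significant figure)
Black → 0 (second significant figure)
Brown → ×10 multiplier
20 × 10 = 200 Ω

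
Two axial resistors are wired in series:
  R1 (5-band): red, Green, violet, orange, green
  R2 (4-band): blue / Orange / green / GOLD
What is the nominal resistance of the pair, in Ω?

R1: red, green, violet → 257; orange ×10^3 → 257000 Ω.
R2: blue, orange → 63; green ×10^5 → 6300000 Ω.
Series: 257000 + 6300000 = 6557000 Ω.

6557000 Ω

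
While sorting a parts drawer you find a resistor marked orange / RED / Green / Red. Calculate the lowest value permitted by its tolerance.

Orange → 3 (first significant figure)
Red → 2 (second significant figure)
Green → ×10^5 multiplier
Red → ±2% tolerance
32 × 100000 = 3200000 Ω
Lowest = 3200000 × (1 − 2/100) = 3136000 Ω.

3136000 Ω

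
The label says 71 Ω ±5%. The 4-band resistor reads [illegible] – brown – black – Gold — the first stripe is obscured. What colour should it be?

violet

71 Ω = 71 × 10^0.
The first band gives digit 7 of the significand, and 7 is violet.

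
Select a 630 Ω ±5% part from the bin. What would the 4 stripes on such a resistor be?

630 Ω = 63 × 10^1.
6 → blue
3 → orange
Multiplier 10^1 → brown.
±5% tolerance → gold.

blue, orange, brown, gold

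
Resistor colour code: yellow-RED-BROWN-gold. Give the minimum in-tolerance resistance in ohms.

Yellow → 4 (first significant figure)
Red → 2 (second significant figure)
Brown → ×10 multiplier
Gold → ±5% tolerance
42 × 10 = 420 Ω
Minimum = 420 × (1 − 5/100) = 399 Ω.

399 Ω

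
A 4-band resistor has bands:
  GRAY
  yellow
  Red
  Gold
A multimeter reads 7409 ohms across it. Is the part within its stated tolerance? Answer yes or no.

Grey → 8 (first significant figure)
Yellow → 4 (second significant figure)
Red → ×10^2 multiplier
Gold → ±5% tolerance
84 × 100 = 8400 Ω
Allowed range: 7980 Ω to 8820 Ω.
7409 ohms lies outside that range.

no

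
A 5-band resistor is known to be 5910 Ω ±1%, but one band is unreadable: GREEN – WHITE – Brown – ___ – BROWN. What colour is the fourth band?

brown

5910 Ω = 591 × 10^1.
The fourth band is the multiplier, 10^1, which is brown.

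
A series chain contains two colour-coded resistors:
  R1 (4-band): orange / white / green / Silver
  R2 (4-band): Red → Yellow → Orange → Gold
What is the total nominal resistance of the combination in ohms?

R1: orange, white → 39; green ×10^5 → 3900000 Ω.
R2: red, yellow → 24; orange ×10^3 → 24000 Ω.
Series: 3900000 + 24000 = 3924000 Ω.

3924000 Ω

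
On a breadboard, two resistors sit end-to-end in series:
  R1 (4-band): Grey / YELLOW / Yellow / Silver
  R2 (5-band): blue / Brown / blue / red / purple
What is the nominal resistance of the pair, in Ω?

901600 Ω

R1: grey, yellow → 84; yellow ×10^4 → 840000 Ω.
R2: blue, brown, blue → 616; red ×10^2 → 61600 Ω.
Series: 840000 + 61600 = 901600 Ω.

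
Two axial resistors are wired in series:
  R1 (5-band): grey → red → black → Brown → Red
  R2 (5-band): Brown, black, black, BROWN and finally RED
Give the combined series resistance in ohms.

R1: grey, red, black → 820; brown ×10 → 8200 Ω.
R2: brown, black, black → 100; brown ×10 → 1000 Ω.
Series: 8200 + 1000 = 9200 Ω.

9200 Ω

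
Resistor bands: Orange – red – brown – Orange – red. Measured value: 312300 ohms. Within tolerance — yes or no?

Orange → 3 (first significant figure)
Red → 2 (second significant figure)
Brown → 1 (third significant figure)
Orange → ×10^3 multiplier
Red → ±2% tolerance
321 × 1000 = 321000 Ω
Allowed range: 314580 Ω to 327420 Ω.
312300 ohms lies outside that range.

no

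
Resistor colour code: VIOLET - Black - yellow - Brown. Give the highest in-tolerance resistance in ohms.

Violet → 7 (first significant figure)
Black → 0 (second significant figure)
Yellow → ×10^4 multiplier
Brown → ±1% tolerance
70 × 10000 = 700000 Ω
Highest = 700000 × (1 + 1/100) = 707000 Ω.

707000 Ω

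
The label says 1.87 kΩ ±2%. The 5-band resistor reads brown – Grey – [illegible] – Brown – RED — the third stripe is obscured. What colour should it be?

1870 Ω = 187 × 10^1.
The third band gives digit 7 of the significand, and 7 is violet.

violet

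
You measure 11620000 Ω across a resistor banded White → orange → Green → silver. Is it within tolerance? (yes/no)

no

White → 9 (first significant figure)
Orange → 3 (second significant figure)
Green → ×10^5 multiplier
Silver → ±10% tolerance
93 × 100000 = 9300000 Ω
Allowed range: 8370000 Ω to 10230000 Ω.
11620000 Ω lies outside that range.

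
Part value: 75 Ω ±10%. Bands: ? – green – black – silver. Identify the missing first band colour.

75 Ω = 75 × 10^0.
The first band gives digit 7 of the significand, and 7 is violet.

violet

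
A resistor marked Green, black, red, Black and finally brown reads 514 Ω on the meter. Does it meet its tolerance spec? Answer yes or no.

Green → 5 (first significant figure)
Black → 0 (second significant figure)
Red → 2 (third significant figure)
Black → ×1 multiplier
Brown → ±1% tolerance
502 × 1 = 502 Ω
Allowed range: 496.98 Ω to 507.02 Ω.
514 Ω lies outside that range.

no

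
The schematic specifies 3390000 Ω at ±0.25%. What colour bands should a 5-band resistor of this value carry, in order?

3390000 Ω = 339 × 10^4.
3 → orange
3 → orange
9 → white
Multiplier 10^4 → yellow.
±0.25% tolerance → blue.

orange, orange, white, yellow, blue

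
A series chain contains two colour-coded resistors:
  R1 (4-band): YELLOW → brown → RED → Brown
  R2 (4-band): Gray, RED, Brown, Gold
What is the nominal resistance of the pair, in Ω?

R1: yellow, brown → 41; red ×10^2 → 4100 Ω.
R2: grey, red → 82; brown ×10 → 820 Ω.
Series: 4100 + 820 = 4920 Ω.

4920 Ω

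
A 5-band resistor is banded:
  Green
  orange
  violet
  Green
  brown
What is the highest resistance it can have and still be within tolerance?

Green → 5 (first significant figure)
Orange → 3 (second significant figure)
Violet → 7 (third significant figure)
Green → ×10^5 multiplier
Brown → ±1% tolerance
537 × 100000 = 53700000 Ω
Highest = 53700000 × (1 + 1/100) = 54237000 Ω.

54237000 Ω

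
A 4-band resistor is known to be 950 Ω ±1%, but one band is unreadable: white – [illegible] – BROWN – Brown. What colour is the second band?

950 Ω = 95 × 10^1.
The second band gives digit 5 of the significand, and 5 is green.

green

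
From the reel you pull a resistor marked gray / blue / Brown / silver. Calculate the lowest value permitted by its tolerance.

Grey → 8 (first significant figure)
Blue → 6 (second significant figure)
Brown → ×10 multiplier
Silver → ±10% tolerance
86 × 10 = 860 Ω
Lowest = 860 × (1 − 10/100) = 774 Ω.

774 Ω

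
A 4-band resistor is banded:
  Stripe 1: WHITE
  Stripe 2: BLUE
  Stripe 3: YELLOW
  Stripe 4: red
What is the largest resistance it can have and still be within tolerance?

White → 9 (first significant figure)
Blue → 6 (second significant figure)
Yellow → ×10^4 multiplier
Red → ±2% tolerance
96 × 10000 = 960000 Ω
Largest = 960000 × (1 + 2/100) = 979200 Ω.

979200 Ω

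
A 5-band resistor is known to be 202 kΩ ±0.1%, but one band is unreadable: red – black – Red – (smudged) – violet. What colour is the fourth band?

orange

202000 Ω = 202 × 10^3.
The fourth band is the multiplier, 10^3, which is orange.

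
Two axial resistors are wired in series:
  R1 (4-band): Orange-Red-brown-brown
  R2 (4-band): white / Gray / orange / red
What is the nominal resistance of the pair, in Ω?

98320 Ω

R1: orange, red → 32; brown ×10 → 320 Ω.
R2: white, grey → 98; orange ×10^3 → 98000 Ω.
Series: 320 + 98000 = 98320 Ω.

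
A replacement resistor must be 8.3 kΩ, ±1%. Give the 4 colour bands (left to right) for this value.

grey, orange, red, brown

8300 Ω = 83 × 10^2.
8 → grey
3 → orange
Multiplier 10^2 → red.
±1% tolerance → brown.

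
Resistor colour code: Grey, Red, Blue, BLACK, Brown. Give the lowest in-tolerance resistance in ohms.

Grey → 8 (first significant figure)
Red → 2 (second significant figure)
Blue → 6 (third significant figure)
Black → ×1 multiplier
Brown → ±1% tolerance
826 × 1 = 826 Ω
Lowest = 826 × (1 − 1/100) = 817.74 Ω.

817.74 Ω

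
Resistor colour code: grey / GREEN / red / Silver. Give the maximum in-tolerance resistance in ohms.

Grey → 8 (first significant figure)
Green → 5 (second significant figure)
Red → ×10^2 multiplier
Silver → ±10% tolerance
85 × 100 = 8500 Ω
Maximum = 8500 × (1 + 10/100) = 9350 Ω.

9350 Ω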